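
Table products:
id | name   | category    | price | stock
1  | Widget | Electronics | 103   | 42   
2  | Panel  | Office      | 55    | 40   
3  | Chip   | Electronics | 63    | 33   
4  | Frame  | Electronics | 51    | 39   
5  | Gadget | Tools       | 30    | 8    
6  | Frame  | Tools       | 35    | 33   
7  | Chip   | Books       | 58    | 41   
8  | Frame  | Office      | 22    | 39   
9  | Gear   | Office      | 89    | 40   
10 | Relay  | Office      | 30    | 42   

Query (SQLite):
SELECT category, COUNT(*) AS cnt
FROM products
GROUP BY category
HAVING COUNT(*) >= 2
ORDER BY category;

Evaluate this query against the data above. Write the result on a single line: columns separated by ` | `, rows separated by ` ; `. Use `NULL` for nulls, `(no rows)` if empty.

Electronics | 3 ; Office | 4 ; Tools | 2

Partition products by category; compute COUNT(*) within each group.
HAVING: keep groups with count ≥ 2.
  Books: ids {7} → COUNT(*)=1
  Electronics: ids {1, 3, 4} → COUNT(*)=3
  Office: ids {2, 8, 9, 10} → COUNT(*)=4
  Tools: ids {5, 6} → COUNT(*)=2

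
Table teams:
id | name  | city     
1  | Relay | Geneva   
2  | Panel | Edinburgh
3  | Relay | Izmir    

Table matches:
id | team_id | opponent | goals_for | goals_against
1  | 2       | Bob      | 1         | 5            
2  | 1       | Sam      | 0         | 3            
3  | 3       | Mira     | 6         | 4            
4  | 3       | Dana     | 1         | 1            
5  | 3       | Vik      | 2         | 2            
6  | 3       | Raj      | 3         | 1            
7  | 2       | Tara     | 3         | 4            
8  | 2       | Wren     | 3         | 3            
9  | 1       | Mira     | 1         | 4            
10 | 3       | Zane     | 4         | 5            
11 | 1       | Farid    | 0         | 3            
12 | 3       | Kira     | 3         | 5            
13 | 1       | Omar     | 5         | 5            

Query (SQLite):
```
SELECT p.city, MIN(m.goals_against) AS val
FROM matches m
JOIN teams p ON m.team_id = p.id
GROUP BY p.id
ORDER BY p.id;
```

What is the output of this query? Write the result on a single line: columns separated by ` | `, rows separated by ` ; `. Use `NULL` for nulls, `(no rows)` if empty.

Geneva | 3 ; Edinburgh | 3 ; Izmir | 1

Join each matches row to its teams via team_id.
Group joined rows by teams.id; compute MIN(m.goals_against) per group.
  1: ids {2, 9, 11, 13} → MIN(m.goals_against)=3
  2: ids {1, 7, 8} → MIN(m.goals_against)=3
  3: ids {3, 4, 5, 6, 10, 12} → MIN(m.goals_against)=1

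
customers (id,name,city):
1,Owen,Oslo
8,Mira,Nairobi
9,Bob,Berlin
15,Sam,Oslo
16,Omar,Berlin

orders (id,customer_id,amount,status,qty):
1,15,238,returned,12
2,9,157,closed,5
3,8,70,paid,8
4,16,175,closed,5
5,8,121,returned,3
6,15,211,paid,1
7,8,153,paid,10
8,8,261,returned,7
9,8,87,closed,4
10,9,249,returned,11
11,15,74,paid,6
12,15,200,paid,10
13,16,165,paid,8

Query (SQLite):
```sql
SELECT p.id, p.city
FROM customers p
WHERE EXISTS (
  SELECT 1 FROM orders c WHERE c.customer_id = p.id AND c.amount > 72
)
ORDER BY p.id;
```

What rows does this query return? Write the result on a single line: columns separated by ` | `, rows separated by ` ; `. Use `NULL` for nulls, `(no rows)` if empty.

8 | Nairobi ; 9 | Berlin ; 15 | Oslo ; 16 | Berlin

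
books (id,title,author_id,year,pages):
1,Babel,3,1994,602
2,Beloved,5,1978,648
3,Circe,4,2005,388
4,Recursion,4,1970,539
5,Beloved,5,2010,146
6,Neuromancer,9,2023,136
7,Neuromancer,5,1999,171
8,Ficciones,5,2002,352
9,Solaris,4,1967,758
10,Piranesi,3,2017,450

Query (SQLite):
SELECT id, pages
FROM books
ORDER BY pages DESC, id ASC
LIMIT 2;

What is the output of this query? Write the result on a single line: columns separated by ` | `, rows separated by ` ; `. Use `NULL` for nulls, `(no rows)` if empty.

Sort by pages desc, tiebreak id asc: (758, id=9), (648, id=2), (602, id=1), (539, id=4), (450, id=10) …. Take first 2.

9 | 758 ; 2 | 648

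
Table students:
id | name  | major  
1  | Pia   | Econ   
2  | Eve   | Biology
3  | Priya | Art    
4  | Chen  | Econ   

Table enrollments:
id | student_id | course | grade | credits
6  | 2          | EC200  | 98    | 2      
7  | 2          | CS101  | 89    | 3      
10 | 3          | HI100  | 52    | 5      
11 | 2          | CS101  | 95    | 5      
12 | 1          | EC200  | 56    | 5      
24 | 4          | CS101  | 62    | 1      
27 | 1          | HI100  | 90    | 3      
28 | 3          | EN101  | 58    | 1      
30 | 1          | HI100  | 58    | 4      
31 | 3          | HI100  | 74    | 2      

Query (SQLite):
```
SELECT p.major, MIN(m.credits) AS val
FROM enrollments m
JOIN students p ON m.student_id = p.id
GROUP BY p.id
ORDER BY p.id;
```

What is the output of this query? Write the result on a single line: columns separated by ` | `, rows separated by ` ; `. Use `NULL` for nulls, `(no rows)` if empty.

Join each enrollments row to its students via student_id.
Group joined rows by students.id; compute MIN(m.credits) per group.
  1: ids {12, 27, 30} → MIN(m.credits)=3
  2: ids {6, 7, 11} → MIN(m.credits)=2
  3: ids {10, 28, 31} → MIN(m.credits)=1
  4: ids {24} → MIN(m.credits)=1

Econ | 3 ; Biology | 2 ; Art | 1 ; Econ | 1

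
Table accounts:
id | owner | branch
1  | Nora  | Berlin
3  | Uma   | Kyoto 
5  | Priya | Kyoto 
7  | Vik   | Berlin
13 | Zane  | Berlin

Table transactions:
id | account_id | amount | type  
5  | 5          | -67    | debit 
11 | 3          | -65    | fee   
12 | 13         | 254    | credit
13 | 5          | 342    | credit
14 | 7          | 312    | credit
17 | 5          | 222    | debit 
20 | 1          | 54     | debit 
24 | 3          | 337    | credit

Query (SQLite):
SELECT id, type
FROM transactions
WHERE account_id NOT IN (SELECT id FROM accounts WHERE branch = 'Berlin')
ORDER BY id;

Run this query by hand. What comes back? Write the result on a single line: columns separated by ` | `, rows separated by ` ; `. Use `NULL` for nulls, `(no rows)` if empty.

5 | debit ; 11 | fee ; 13 | credit ; 17 | debit ; 24 | credit

Inner query: accounts.id where branch = 'Berlin'.
Outer: keep transactions rows whose account_id is not in that set.
Inner query → {1, 7, 13}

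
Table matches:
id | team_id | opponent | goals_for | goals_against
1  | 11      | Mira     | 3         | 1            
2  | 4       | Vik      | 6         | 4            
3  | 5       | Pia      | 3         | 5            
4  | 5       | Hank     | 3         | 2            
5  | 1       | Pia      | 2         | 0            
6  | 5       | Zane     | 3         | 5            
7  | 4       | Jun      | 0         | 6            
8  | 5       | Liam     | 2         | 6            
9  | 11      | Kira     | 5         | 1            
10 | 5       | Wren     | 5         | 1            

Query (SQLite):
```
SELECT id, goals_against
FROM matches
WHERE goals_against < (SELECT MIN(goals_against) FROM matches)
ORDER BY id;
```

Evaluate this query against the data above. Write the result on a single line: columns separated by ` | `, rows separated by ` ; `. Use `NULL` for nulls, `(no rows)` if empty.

(no rows)

Scalar subquery: MIN(goals_against) over all matches rows = 0.
Keep rows where goals_against < that value.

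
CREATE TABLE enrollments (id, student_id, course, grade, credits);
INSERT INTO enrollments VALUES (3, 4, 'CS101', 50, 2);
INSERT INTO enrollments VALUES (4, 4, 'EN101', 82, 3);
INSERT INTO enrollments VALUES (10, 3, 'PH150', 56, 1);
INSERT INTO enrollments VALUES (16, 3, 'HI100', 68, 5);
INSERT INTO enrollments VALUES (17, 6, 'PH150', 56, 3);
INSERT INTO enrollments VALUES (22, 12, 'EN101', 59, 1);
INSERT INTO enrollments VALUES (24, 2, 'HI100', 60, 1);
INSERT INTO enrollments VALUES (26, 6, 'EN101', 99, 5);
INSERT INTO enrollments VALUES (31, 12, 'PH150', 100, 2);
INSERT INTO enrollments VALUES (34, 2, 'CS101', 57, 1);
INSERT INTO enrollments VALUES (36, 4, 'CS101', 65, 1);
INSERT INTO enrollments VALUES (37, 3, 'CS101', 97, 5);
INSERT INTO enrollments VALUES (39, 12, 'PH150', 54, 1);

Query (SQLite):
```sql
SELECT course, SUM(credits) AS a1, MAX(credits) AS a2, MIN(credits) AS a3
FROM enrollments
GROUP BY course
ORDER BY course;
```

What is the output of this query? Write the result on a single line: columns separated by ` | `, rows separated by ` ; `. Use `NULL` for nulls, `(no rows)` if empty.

CS101 | 9 | 5 | 1 ; EN101 | 9 | 5 | 1 ; HI100 | 6 | 5 | 1 ; PH150 | 7 | 3 | 1

Group enrollments by course.
Per group compute: SUM(credits), MAX(credits), MIN(credits).
  CS101: ids {3, 34, 36, 37} → SUM(credits)=9, MAX(credits)=5, MIN(credits)=1
  EN101: ids {4, 22, 26} → SUM(credits)=9, MAX(credits)=5, MIN(credits)=1
  HI100: ids {16, 24} → SUM(credits)=6, MAX(credits)=5, MIN(credits)=1
  PH150: ids {10, 17, 31, 39} → SUM(credits)=7, MAX(credits)=3, MIN(credits)=1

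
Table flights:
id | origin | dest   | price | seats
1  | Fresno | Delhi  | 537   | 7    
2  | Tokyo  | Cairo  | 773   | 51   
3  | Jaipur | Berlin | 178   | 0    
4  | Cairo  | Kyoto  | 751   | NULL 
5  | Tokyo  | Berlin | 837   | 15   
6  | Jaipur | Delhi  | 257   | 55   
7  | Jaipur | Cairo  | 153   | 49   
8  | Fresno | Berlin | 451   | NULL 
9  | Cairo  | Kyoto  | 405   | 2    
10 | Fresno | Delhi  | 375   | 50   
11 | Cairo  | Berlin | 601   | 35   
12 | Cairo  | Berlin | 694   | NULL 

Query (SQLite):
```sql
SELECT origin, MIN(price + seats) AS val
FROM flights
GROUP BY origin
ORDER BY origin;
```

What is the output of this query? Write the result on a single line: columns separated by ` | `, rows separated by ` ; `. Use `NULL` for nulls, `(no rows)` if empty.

For each row compute price + seats.
Group by origin; take MIN of the expression per group.
  Cairo: ids {4, 9, 11, 12} → MIN(price + seats)=407
  Fresno: ids {1, 8, 10} → MIN(price + seats)=425
  Jaipur: ids {3, 6, 7} → MIN(price + seats)=178
  Tokyo: ids {2, 5} → MIN(price + seats)=824

Cairo | 407 ; Fresno | 425 ; Jaipur | 178 ; Tokyo | 824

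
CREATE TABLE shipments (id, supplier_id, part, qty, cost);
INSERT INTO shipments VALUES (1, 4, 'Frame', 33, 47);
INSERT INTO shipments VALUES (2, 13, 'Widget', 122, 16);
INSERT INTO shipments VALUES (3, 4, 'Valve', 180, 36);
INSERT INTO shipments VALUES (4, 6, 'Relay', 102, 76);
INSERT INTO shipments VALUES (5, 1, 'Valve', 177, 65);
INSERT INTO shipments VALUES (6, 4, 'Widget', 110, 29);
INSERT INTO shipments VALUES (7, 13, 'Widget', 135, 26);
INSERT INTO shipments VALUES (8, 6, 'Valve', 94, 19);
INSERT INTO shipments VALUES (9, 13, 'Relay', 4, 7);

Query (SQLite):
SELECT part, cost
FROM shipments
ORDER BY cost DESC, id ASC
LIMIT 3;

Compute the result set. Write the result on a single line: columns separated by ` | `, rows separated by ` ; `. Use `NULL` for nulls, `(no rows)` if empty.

Relay | 76 ; Valve | 65 ; Frame | 47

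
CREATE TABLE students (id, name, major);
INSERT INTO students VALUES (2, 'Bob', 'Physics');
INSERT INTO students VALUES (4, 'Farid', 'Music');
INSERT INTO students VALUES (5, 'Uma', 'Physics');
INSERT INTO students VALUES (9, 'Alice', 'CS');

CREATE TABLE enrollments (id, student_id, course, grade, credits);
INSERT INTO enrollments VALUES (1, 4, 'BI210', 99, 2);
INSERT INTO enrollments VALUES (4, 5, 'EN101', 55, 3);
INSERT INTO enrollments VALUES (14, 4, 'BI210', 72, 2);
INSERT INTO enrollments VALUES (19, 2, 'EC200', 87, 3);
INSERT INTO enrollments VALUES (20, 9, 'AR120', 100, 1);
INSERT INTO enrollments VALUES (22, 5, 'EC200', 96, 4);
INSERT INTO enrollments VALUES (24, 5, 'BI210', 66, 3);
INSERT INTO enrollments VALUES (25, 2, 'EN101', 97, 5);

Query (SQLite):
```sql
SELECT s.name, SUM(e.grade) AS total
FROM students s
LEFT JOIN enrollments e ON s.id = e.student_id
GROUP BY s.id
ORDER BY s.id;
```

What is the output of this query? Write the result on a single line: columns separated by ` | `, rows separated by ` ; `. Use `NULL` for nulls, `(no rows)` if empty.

LEFT JOIN keeps every students row; unmatched ones get NULL for enrollments columns.
Group by students.id and compute SUM(e.grade). SUM over an all-NULL group is NULL.
  2: ids {19, 25} → SUM(e.grade)=184
  4: ids {1, 14} → SUM(e.grade)=171
  5: ids {4, 22, 24} → SUM(e.grade)=217
  9: ids {20} → SUM(e.grade)=100

Bob | 184 ; Farid | 171 ; Uma | 217 ; Alice | 100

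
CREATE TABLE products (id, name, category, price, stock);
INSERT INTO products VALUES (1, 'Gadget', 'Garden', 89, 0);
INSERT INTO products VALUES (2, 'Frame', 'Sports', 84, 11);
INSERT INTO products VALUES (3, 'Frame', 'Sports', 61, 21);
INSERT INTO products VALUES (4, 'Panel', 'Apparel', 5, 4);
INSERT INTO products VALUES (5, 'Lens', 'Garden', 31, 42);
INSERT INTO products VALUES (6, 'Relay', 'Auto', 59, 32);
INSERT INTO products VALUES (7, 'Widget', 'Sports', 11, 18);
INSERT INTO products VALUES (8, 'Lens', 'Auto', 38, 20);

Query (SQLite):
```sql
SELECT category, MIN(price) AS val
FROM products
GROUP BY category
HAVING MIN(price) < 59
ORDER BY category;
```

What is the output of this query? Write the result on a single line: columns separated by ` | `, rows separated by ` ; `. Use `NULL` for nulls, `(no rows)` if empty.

Partition products by category; compute MIN(price) within each group.
HAVING: keep groups where MIN(price) < 59.
  Apparel: ids {4} → MIN(price)=5
  Auto: ids {6, 8} → MIN(price)=38
  Garden: ids {1, 5} → MIN(price)=31
  Sports: ids {2, 3, 7} → MIN(price)=11

Apparel | 5 ; Auto | 38 ; Garden | 31 ; Sports | 11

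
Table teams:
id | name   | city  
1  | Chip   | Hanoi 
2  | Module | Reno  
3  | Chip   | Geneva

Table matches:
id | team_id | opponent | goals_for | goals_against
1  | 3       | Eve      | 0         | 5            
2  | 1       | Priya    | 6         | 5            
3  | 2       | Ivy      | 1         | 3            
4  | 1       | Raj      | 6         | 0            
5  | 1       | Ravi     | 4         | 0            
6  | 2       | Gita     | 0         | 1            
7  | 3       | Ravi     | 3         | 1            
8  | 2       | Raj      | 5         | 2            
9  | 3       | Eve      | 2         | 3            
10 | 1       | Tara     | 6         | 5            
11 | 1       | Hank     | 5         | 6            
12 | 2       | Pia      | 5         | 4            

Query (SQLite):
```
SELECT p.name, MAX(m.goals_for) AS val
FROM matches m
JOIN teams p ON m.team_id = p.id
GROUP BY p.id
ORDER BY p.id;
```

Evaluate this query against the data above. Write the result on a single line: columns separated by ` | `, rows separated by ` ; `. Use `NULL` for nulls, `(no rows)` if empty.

Join each matches row to its teams via team_id.
Group joined rows by teams.id; compute MAX(m.goals_for) per group.
  1: ids {2, 4, 5, 10, 11} → MAX(m.goals_for)=6
  2: ids {3, 6, 8, 12} → MAX(m.goals_for)=5
  3: ids {1, 7, 9} → MAX(m.goals_for)=3

Chip | 6 ; Module | 5 ; Chip | 3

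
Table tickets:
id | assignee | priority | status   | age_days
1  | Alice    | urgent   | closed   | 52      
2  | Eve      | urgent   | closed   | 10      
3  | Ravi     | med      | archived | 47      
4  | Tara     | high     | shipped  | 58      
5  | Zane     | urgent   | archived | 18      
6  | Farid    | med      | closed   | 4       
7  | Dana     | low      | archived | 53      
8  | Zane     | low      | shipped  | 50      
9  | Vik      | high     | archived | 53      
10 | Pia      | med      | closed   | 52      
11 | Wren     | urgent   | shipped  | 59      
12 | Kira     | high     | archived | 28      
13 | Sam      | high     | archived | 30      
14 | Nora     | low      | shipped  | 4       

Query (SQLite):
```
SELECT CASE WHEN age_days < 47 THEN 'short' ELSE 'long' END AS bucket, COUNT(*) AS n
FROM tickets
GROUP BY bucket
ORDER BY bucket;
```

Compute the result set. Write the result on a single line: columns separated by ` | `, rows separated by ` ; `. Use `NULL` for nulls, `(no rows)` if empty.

Bucket rows by age_days < 47 → 'short' else 'long'; count each bucket.

long | 8 ; short | 6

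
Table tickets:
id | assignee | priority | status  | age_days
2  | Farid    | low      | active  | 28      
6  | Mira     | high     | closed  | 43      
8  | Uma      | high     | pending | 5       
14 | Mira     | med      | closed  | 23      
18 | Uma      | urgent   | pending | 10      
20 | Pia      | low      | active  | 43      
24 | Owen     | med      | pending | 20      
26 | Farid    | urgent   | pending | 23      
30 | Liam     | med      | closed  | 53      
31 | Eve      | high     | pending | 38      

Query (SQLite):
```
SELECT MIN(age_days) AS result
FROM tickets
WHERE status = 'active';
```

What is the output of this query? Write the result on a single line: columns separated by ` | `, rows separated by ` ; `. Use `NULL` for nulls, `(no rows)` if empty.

Rows where status='active' → age_days values: [28, 43].
MIN of non-NULL values = 28.

28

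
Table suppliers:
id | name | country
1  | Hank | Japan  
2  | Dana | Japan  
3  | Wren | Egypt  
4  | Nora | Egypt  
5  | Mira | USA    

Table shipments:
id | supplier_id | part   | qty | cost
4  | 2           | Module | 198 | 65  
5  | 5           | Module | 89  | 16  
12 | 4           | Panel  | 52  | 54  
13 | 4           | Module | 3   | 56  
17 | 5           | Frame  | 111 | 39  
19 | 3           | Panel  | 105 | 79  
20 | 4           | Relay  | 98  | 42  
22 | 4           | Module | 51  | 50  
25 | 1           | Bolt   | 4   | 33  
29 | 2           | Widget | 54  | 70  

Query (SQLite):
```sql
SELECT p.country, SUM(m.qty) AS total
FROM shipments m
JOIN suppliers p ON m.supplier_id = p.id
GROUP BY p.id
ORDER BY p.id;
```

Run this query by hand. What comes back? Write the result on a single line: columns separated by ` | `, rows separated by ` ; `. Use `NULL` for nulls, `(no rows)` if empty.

Japan | 4 ; Japan | 252 ; Egypt | 105 ; Egypt | 204 ; USA | 200

Join each shipments row to its suppliers via supplier_id.
Group joined rows by suppliers.id; compute SUM(m.qty) per group.
  1: ids {25} → SUM(m.qty)=4
  2: ids {4, 29} → SUM(m.qty)=252
  3: ids {19} → SUM(m.qty)=105
  4: ids {12, 13, 20, 22} → SUM(m.qty)=204
  5: ids {5, 17} → SUM(m.qty)=200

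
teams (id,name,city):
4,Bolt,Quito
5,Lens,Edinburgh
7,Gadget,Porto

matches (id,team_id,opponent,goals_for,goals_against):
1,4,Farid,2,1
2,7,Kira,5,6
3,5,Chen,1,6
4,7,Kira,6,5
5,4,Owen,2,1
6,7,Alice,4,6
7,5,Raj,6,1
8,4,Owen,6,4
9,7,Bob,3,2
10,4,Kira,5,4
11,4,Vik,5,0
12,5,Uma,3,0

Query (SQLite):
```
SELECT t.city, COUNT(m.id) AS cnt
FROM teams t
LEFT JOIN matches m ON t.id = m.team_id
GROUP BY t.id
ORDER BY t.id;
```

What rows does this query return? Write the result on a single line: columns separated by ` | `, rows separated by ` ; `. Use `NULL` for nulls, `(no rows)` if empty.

LEFT JOIN keeps every teams row; unmatched ones get NULL for matches columns.
Group by teams.id and compute COUNT(m.id). COUNT(col) of an all-NULL group is 0.
  4: ids {1, 5, 8, 10, 11} → COUNT(m.id)=5
  5: ids {3, 7, 12} → COUNT(m.id)=3
  7: ids {2, 4, 6, 9} → COUNT(m.id)=4

Quito | 5 ; Edinburgh | 3 ; Porto | 4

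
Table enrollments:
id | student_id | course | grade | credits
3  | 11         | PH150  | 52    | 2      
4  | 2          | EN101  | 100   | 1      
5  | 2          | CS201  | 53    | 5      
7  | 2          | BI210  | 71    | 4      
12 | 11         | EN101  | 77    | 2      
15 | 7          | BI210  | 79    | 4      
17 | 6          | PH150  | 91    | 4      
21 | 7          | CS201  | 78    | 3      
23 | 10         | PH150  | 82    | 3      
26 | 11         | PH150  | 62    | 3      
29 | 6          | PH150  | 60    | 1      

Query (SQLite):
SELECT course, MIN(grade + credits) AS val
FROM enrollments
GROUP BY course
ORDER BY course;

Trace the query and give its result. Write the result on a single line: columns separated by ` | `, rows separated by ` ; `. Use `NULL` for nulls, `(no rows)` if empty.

For each row compute grade + credits.
Group by course; take MIN of the expression per group.
  BI210: ids {7, 15} → MIN(grade + credits)=75
  CS201: ids {5, 21} → MIN(grade + credits)=58
  EN101: ids {4, 12} → MIN(grade + credits)=79
  PH150: ids {3, 17, 23, 26, 29} → MIN(grade + credits)=54

BI210 | 75 ; CS201 | 58 ; EN101 | 79 ; PH150 | 54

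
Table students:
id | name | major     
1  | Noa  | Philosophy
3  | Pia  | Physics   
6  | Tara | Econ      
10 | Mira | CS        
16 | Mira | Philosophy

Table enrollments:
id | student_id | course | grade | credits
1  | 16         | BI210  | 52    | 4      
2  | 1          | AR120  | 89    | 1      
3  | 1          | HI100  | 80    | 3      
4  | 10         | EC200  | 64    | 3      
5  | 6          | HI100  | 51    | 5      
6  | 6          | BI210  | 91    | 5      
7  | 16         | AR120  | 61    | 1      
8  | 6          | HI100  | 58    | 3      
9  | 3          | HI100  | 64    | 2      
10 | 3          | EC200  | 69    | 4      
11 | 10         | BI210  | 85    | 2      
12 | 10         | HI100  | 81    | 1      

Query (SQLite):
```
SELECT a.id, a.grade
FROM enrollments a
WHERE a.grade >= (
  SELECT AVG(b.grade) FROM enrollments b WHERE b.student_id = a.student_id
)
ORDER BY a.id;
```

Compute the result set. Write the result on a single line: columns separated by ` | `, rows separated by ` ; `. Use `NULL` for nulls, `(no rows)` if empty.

2 | 89 ; 6 | 91 ; 7 | 61 ; 10 | 69 ; 11 | 85 ; 12 | 81

For each enrollments row a, compute AVG(grade) over rows sharing a.student_id.
Keep row a if a.grade >= that per-group AVG.
  student_id=1: AVG(grade) = 84.5
  student_id=3: AVG(grade) = 66.5
  student_id=6: AVG(grade) = 66.666667
  student_id=10: AVG(grade) = 76.666667
  student_id=16: AVG(grade) = 56.5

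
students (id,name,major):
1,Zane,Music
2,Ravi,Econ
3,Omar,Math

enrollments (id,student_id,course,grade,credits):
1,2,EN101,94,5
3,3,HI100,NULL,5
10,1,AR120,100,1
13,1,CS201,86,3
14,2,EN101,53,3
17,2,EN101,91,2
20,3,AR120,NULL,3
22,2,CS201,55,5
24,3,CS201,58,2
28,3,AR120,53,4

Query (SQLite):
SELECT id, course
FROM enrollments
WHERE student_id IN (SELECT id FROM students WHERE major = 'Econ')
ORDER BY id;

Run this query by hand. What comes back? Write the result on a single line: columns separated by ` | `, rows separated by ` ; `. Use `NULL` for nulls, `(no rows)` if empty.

1 | EN101 ; 14 | EN101 ; 17 | EN101 ; 22 | CS201

Inner query: students.id where major = 'Econ'.
Outer: keep enrollments rows whose student_id is in that set.
Inner query → {2}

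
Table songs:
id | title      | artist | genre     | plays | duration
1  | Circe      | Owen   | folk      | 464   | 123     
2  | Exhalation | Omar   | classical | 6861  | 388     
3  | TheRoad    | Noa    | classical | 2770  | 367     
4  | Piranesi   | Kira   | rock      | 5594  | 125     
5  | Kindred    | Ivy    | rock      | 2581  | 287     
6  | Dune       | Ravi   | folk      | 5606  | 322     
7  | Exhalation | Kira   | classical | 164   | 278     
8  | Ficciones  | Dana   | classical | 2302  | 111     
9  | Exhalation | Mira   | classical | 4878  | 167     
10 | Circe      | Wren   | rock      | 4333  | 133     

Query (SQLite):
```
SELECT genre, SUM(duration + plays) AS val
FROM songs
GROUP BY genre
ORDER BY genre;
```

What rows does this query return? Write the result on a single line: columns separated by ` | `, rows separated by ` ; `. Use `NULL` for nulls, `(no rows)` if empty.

classical | 18286 ; folk | 6515 ; rock | 13053

For each row compute duration + plays.
Group by genre; take SUM of the expression per group.
  classical: ids {2, 3, 7, 8, 9} → SUM(duration + plays)=18286
  folk: ids {1, 6} → SUM(duration + plays)=6515
  rock: ids {4, 5, 10} → SUM(duration + plays)=13053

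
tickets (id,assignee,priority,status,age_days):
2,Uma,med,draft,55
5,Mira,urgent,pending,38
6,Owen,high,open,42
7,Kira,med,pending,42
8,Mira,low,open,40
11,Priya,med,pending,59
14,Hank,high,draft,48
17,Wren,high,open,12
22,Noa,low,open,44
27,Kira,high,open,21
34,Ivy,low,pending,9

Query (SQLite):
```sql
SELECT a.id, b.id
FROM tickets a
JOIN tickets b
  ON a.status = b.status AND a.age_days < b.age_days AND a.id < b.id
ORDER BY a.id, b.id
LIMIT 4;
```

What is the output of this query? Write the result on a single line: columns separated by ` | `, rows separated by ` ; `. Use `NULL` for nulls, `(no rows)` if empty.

Pairs (a,b) with same status, a.age_days < b.age_days, a.id < b.id.
status groups: draft:{2,14} open:{6,8,17,22,27} pending:{5,7,11,34}
Ordered by (a.id, b.id); first 4.

5 | 7 ; 5 | 11 ; 6 | 22 ; 7 | 11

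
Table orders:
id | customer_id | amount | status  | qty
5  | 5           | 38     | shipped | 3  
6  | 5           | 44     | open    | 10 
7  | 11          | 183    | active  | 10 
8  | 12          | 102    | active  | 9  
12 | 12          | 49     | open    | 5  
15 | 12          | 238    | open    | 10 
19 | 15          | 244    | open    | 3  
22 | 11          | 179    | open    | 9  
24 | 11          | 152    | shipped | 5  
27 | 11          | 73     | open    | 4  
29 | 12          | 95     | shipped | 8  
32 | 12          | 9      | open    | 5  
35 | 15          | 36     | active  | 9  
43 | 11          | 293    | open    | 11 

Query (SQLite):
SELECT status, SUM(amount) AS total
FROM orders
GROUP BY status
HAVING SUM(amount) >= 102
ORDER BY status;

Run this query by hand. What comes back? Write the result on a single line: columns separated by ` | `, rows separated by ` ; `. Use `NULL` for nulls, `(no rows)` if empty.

Partition orders by status; compute SUM(amount) within each group.
HAVING: keep groups where SUM(amount) >= 102.
  active: ids {7, 8, 35} → SUM(amount)=321
  open: ids {6, 12, 15, 19, 22, 27, 32, 43} → SUM(amount)=1129
  shipped: ids {5, 24, 29} → SUM(amount)=285

active | 321 ; open | 1129 ; shipped | 285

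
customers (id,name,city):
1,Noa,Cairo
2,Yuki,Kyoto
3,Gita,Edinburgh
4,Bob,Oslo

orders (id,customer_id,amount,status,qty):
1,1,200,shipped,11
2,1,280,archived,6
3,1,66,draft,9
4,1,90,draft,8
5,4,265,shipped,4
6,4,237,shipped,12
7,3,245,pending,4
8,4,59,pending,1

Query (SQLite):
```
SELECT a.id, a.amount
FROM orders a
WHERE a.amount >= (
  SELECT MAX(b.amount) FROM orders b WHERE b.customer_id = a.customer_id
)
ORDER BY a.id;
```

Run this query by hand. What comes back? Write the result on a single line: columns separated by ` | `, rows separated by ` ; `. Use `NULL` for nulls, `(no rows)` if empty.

2 | 280 ; 5 | 265 ; 7 | 245

For each orders row a, compute MAX(amount) over rows sharing a.customer_id.
Keep row a if a.amount >= that per-group MAX.
  customer_id=1: MAX(amount) = 280
  customer_id=3: MAX(amount) = 245
  customer_id=4: MAX(amount) = 265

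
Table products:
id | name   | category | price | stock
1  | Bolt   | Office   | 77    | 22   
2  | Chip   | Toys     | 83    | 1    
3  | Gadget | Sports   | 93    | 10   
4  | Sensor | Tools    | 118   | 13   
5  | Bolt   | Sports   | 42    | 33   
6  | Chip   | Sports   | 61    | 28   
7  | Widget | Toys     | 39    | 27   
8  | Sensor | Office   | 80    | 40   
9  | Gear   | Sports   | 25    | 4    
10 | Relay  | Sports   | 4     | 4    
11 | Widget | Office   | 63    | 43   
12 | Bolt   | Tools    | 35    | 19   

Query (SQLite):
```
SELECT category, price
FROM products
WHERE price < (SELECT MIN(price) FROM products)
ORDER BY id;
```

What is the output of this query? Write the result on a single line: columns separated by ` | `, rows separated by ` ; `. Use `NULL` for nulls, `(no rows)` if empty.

(no rows)

Scalar subquery: MIN(price) over all products rows = 4.
Keep rows where price < that value.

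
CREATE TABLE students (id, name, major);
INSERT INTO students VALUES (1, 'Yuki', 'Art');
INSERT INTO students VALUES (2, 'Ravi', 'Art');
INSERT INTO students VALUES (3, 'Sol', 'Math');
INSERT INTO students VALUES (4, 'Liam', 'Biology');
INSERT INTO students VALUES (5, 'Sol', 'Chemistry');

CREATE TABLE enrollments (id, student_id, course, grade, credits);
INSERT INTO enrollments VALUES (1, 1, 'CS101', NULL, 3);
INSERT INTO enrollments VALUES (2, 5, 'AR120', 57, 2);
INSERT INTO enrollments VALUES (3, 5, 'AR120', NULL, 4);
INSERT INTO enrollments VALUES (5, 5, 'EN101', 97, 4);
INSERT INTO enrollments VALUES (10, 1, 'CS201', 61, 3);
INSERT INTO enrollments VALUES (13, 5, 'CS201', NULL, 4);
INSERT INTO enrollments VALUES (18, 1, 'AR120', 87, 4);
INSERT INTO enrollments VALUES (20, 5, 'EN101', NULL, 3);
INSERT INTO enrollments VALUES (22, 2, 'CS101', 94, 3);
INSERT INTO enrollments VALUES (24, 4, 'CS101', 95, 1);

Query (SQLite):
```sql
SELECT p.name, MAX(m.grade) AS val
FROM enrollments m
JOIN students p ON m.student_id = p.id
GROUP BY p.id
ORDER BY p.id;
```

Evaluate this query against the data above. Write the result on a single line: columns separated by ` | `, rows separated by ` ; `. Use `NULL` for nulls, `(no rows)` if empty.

Join each enrollments row to its students via student_id.
Group joined rows by students.id; compute MAX(m.grade) per group.
  1: ids {1, 10, 18} → MAX(m.grade)=87
  2: ids {22} → MAX(m.grade)=94
  4: ids {24} → MAX(m.grade)=95
  5: ids {2, 3, 5, 13, 20} → MAX(m.grade)=97

Yuki | 87 ; Ravi | 94 ; Liam | 95 ; Sol | 97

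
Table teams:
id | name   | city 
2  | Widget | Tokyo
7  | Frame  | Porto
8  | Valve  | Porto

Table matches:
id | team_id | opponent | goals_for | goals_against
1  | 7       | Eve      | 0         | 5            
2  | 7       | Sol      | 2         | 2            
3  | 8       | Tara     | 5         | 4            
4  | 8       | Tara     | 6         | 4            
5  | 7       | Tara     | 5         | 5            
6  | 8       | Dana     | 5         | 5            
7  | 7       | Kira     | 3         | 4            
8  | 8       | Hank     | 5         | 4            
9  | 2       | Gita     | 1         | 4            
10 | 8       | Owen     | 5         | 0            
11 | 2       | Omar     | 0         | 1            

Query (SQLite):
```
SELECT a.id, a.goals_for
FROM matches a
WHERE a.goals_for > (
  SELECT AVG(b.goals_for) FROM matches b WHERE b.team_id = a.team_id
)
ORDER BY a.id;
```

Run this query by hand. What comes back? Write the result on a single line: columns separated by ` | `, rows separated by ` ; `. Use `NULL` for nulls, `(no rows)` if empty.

For each matches row a, compute AVG(goals_for) over rows sharing a.team_id.
Keep row a if a.goals_for > that per-group AVG.
  team_id=2: AVG(goals_for) = 0.5
  team_id=7: AVG(goals_for) = 2.5
  team_id=8: AVG(goals_for) = 5.2

4 | 6 ; 5 | 5 ; 7 | 3 ; 9 | 1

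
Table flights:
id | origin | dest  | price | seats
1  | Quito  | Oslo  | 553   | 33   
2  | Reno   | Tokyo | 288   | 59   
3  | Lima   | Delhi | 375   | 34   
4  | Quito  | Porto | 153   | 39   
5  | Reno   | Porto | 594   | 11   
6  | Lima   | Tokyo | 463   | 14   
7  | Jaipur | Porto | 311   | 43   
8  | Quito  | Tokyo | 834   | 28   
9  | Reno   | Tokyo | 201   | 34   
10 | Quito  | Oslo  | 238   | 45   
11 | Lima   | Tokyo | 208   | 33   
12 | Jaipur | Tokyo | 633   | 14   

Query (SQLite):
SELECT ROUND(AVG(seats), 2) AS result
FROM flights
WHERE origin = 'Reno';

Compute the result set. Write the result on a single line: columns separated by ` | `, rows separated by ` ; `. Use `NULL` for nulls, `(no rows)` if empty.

Rows where origin='Reno' → seats values: [59, 11, 34].
AVG = 104 / 3 (rounded to 2 dp).

34.67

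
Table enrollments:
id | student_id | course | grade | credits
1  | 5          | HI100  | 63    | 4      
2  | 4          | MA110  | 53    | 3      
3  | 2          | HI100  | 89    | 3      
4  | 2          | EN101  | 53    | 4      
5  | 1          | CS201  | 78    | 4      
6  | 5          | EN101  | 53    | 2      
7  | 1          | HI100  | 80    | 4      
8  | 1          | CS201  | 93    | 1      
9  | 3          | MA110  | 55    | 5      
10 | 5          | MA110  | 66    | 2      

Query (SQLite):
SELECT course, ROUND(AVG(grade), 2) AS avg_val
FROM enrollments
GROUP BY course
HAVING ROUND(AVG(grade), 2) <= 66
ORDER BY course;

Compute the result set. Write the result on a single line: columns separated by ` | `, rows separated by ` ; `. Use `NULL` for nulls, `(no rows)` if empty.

Partition enrollments by course; compute ROUND(AVG(grade), 2) within each group.
HAVING: keep groups where ROUND(AVG(grade), 2) <= 66.
  CS201: ids {5, 8} → ROUND(AVG(grade), 2)=85.5
  EN101: ids {4, 6} → ROUND(AVG(grade), 2)=53
  HI100: ids {1, 3, 7} → ROUND(AVG(grade), 2)=77.33
  MA110: ids {2, 9, 10} → ROUND(AVG(grade), 2)=58

EN101 | 53 ; MA110 | 58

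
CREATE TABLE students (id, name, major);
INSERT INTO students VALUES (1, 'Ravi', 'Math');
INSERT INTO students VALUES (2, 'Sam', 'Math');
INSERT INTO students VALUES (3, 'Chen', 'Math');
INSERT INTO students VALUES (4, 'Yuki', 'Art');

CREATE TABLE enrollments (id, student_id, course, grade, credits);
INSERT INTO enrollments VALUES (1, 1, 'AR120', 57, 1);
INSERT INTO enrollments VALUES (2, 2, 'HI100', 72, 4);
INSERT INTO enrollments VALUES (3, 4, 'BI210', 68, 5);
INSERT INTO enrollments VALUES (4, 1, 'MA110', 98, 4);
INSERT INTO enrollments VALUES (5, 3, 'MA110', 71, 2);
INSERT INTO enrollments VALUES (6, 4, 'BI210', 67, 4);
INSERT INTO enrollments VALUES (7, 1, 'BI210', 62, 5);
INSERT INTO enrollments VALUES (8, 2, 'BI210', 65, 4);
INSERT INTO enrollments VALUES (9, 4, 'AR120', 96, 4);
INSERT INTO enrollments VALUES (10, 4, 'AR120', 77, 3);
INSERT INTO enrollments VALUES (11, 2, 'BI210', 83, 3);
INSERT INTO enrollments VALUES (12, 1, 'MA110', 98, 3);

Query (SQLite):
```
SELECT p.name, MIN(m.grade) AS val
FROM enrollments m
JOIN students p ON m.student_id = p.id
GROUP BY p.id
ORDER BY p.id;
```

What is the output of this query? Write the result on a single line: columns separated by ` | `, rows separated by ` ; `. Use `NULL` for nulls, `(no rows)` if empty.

Join each enrollments row to its students via student_id.
Group joined rows by students.id; compute MIN(m.grade) per group.
  1: ids {1, 4, 7, 12} → MIN(m.grade)=57
  2: ids {2, 8, 11} → MIN(m.grade)=65
  3: ids {5} → MIN(m.grade)=71
  4: ids {3, 6, 9, 10} → MIN(m.grade)=67

Ravi | 57 ; Sam | 65 ; Chen | 71 ; Yuki | 67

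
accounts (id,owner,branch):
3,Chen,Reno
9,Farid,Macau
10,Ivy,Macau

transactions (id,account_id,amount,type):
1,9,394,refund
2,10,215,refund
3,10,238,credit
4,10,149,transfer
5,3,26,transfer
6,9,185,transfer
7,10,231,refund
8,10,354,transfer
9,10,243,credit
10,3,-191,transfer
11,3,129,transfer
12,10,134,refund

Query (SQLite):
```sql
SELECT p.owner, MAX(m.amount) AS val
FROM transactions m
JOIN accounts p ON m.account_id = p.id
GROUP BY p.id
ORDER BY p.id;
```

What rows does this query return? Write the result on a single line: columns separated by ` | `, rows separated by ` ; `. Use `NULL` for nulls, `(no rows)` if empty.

Chen | 129 ; Farid | 394 ; Ivy | 354

Join each transactions row to its accounts via account_id.
Group joined rows by accounts.id; compute MAX(m.amount) per group.
  3: ids {5, 10, 11} → MAX(m.amount)=129
  9: ids {1, 6} → MAX(m.amount)=394
  10: ids {2, 3, 4, 7, 8, 9, 12} → MAX(m.amount)=354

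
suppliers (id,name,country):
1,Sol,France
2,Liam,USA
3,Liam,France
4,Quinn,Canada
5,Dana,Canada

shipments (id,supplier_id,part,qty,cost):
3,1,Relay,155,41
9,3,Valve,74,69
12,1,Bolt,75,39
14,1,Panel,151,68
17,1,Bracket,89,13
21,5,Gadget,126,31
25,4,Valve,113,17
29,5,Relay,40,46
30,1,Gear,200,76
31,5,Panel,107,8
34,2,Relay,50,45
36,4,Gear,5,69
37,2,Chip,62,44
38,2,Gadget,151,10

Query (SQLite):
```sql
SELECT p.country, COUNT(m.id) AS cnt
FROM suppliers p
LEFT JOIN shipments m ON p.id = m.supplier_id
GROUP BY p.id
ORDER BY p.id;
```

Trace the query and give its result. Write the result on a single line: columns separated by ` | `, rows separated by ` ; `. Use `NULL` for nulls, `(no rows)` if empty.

France | 5 ; USA | 3 ; France | 1 ; Canada | 2 ; Canada | 3

LEFT JOIN keeps every suppliers row; unmatched ones get NULL for shipments columns.
Group by suppliers.id and compute COUNT(m.id). COUNT(col) of an all-NULL group is 0.
  1: ids {3, 12, 14, 17, 30} → COUNT(m.id)=5
  2: ids {34, 37, 38} → COUNT(m.id)=3
  3: ids {9} → COUNT(m.id)=1
  4: ids {25, 36} → COUNT(m.id)=2
  5: ids {21, 29, 31} → COUNT(m.id)=3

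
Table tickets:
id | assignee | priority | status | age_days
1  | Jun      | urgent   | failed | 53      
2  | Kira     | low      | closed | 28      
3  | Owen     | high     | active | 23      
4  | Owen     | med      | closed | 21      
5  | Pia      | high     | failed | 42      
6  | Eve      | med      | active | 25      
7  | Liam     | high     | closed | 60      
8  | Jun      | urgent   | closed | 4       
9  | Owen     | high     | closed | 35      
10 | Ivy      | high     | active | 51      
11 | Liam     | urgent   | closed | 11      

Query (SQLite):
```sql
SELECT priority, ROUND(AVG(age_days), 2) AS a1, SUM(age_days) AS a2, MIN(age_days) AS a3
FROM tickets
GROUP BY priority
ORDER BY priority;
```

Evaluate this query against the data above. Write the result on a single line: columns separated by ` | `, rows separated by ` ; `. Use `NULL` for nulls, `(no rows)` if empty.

high | 42.2 | 211 | 23 ; low | 28 | 28 | 28 ; med | 23 | 46 | 21 ; urgent | 22.67 | 68 | 4

Group tickets by priority.
Per group compute: ROUND(AVG(age_days), 2), SUM(age_days), MIN(age_days).
  high: ids {3, 5, 7, 9, 10} → ROUND(AVG(age_days), 2)=42.2, SUM(age_days)=211, MIN(age_days)=23
  low: ids {2} → ROUND(AVG(age_days), 2)=28, SUM(age_days)=28, MIN(age_days)=28
  med: ids {4, 6} → ROUND(AVG(age_days), 2)=23, SUM(age_days)=46, MIN(age_days)=21
  urgent: ids {1, 8, 11} → ROUND(AVG(age_days), 2)=22.67, SUM(age_days)=68, MIN(age_days)=4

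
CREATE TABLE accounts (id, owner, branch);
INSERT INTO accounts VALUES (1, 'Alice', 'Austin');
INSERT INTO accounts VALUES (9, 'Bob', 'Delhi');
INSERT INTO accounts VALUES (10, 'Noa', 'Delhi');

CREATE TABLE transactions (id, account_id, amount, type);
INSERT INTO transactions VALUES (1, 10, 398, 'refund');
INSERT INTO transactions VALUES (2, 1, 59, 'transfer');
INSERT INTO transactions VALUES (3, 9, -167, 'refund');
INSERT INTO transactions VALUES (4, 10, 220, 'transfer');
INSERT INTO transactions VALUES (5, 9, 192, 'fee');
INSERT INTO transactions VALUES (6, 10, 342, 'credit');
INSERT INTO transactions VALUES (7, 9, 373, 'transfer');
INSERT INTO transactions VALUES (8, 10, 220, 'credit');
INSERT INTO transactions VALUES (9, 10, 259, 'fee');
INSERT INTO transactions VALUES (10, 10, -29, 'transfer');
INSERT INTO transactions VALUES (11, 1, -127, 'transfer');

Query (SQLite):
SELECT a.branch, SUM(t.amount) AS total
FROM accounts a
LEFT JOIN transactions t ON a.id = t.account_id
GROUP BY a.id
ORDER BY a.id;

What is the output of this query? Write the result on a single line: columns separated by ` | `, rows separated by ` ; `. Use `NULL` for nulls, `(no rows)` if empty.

Austin | -68 ; Delhi | 398 ; Delhi | 1410

LEFT JOIN keeps every accounts row; unmatched ones get NULL for transactions columns.
Group by accounts.id and compute SUM(t.amount). SUM over an all-NULL group is NULL.
  1: ids {2, 11} → SUM(t.amount)=-68
  9: ids {3, 5, 7} → SUM(t.amount)=398
  10: ids {1, 4, 6, 8, 9, 10} → SUM(t.amount)=1410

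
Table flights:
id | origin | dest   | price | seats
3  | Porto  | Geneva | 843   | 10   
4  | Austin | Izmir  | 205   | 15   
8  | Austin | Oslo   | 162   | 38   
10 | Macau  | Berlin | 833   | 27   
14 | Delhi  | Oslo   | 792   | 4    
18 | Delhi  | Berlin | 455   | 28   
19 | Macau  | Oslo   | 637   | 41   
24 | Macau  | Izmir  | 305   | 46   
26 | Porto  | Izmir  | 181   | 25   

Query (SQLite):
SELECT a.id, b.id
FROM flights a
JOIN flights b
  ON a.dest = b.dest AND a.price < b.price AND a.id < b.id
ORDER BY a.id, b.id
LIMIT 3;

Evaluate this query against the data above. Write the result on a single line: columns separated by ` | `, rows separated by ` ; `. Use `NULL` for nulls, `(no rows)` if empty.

Pairs (a,b) with same dest, a.price < b.price, a.id < b.id.
dest groups: Berlin:{10,18} Geneva:{3} Izmir:{4,24,26} Oslo:{8,14,19}
Ordered by (a.id, b.id); first 3.

4 | 24 ; 8 | 14 ; 8 | 19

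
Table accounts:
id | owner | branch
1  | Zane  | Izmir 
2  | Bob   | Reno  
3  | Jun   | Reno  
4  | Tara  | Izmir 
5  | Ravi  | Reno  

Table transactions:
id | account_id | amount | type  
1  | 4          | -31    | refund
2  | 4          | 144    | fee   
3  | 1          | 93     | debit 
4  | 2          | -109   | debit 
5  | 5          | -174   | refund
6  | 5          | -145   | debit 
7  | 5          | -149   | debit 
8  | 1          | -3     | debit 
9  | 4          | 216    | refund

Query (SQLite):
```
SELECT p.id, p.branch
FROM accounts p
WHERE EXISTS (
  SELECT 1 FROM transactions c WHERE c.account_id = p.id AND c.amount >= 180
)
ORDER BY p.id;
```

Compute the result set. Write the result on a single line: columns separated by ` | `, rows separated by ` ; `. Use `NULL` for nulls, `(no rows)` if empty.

For each accounts row, check whether any transactions with matching account_id has amount >= 180.
Keep rows where that is true.

4 | Izmir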